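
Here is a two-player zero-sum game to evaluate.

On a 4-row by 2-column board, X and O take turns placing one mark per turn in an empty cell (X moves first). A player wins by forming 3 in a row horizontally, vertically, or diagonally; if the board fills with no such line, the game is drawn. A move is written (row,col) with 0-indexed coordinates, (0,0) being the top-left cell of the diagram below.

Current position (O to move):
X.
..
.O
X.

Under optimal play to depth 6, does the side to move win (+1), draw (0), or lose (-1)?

value(X./../.O/X., O) = +1

p1 O@[X./../.O/X.]: (0,1)[XO/../.O/X.]+0 (1,0)[X./O./.O/X.]+0 (1,1)[X./.O/.O/X.]+1* (2,0)[X./../OO/X.]+0 (3,1)[X./../.O/XO]+0
p2 X@[X./.O/.O/X.]: (0,1)[XX/.O/.O/X.]-1* (1,0)[X./XO/.O/X.]-1 (2,0)[X./.O/XO/X.]-1 (3,1)[X./.O/.O/XX]-1
p3 O@[XX/.O/.O/X.]: (1,0)[XX/OO/.O/X.]+0 (2,0)[XX/.O/OO/X.]+0 (3,1)[XX/.O/.O/XO]+1*
p4 X@[XX/.O/.O/XO] terminal -1; root [X./../.O/X.] d6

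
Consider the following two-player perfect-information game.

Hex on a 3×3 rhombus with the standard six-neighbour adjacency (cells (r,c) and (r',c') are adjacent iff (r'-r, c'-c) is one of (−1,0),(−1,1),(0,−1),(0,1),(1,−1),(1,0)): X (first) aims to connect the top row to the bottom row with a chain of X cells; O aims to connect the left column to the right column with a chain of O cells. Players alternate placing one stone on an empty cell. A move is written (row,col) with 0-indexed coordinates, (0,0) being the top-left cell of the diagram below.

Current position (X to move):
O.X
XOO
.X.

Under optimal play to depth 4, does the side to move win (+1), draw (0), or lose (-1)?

value(O.X/XOO/.X., X) = -1

[O.X/XOO/.X.] X move#1: (0,1):-1/OXX/XOO/.X.*, (2,0):-1/O.X/XOO/XX., (2,2):-1/O.X/XOO/.XX
[OXX/XOO/.X.] O move#2: (2,0):+1/OXX/XOO/OX.*, (2,2):-1/OXX/XOO/.XO
[OXX/XOO/OX.] end (terminal -1, X#3); searched O.X/XOO/.X. to 4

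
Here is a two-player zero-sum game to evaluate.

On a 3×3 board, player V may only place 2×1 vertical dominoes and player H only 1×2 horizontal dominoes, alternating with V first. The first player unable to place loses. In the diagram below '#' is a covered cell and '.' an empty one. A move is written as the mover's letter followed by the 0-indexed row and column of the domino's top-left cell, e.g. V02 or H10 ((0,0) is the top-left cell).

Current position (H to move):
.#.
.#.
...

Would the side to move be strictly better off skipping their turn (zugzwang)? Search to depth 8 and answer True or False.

zugzwang(.#./.#./..., H) = False

p1 H@[.#./.#./...]: H20[.#./.#./##.]-1* H21[.#./.#./.##]-1
p2 V@[.#./.#./##.]: V00[##./##./##.]+1* V02[.##/.##/##.]+1 V12[.#./.##/###]+1
p3 H@[##./##./##.] terminal -1; root [.#./.#./...] d8
suppose H passes — search the same position with V to move:
pass> p1 V@[.#./.#./...]: V00[##./##./...]+1* V02[.##/.##/...]+1 V10[.#./##./#..]+1 V12[.#./.##/..#]+1
pass> p2 H@[##./##./...]: H20[##./##./##.]-1* H21[##./##./.##]-1
pass> p3 V@[##./##./##.]: V02[###/###/##.]+1* V12[##./###/###]+1
pass> p4 H@[###/###/##.] terminal -1; root [.#./.#./...] d8
for H: play -1, pass -1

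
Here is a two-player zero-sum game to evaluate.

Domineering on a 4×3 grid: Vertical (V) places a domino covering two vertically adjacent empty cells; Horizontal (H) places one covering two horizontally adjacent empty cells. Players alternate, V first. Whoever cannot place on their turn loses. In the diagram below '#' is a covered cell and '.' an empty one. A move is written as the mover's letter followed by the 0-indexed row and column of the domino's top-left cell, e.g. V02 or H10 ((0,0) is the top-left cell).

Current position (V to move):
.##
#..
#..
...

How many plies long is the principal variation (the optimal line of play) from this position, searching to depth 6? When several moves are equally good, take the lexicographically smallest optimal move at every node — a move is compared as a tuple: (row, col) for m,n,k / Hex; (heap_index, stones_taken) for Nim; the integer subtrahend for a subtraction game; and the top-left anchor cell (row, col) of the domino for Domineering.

PV length from [.##/#../#../...]: 3 plies

ply 1, V at .##/#../#../... | V11=+1→.##/##./##./...*; V12=+1→.##/#.#/#.#/...; V21=+1→.##/#../##./.#.; V22=+1→.##/#../#.#/..#
ply 2, H at .##/##./##./... | H30=-1→.##/##./##./##.*; H31=-1→.##/##./##./.##
ply 3, V at .##/##./##./##. | V12=+1→.##/###/###/##.*; V22=+1→.##/##./###/###
ply 4: .##/###/###/##. is terminal -1 (H); from .##/#../#../... depth 6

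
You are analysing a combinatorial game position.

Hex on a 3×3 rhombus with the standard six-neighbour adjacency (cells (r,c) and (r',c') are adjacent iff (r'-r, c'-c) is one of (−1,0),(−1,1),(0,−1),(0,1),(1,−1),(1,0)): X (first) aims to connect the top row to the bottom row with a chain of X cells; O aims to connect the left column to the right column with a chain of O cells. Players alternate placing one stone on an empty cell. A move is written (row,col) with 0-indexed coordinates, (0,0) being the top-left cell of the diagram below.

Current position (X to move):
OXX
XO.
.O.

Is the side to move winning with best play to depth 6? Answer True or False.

X winning at [OXX/XO./.O.]: True

[OXX/XO./.O.] X move#1: (1,2):+1/OXX/XOX/.O.*, (2,0):+1/OXX/XO./XO., (2,2):+1/OXX/XO./.OX
[OXX/XOX/.O.] O move#2: (2,0):-1/OXX/XOX/OO.*, (2,2):-1/OXX/XOX/.OO
[OXX/XOX/OO.] X move#3: (2,2):+1/OXX/XOX/OOX*
[OXX/XOX/OOX] end (terminal -1, O#4); searched OXX/XO./.O. to 6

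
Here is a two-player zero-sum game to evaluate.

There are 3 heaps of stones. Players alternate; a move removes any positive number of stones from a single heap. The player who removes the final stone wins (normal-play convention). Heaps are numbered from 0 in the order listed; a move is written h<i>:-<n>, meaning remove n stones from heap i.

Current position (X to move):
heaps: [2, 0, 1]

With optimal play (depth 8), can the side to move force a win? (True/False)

[(2,0,1)] X move#1: h0:-1:+1/(1,0,1)*, h0:-2:-1/(0,0,1), h2:-1:-1/(2,0,0)
[(1,0,1)] O move#2: h0:-1:-1/(0,0,1)*, h2:-1:-1/(1,0,0)
[(0,0,1)] X move#3: h2:-1:+1/(0,0,0)*
[(0,0,0)] end (terminal -1, O#4); searched (2,0,1) to 8

X winning at [(2,0,1)]: True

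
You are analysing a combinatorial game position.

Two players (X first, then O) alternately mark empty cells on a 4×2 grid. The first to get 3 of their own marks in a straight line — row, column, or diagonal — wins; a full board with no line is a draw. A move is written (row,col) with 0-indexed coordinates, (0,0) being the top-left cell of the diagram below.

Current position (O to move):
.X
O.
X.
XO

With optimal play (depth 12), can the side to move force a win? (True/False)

p1 O@[.X/O./X./XO]: (0,0)[OX/O./X./XO]+0* (1,1)[.X/OO/X./XO]+0 (2,1)[.X/O./XO/XO]+0
p2 X@[OX/O./X./XO]: (1,1)[OX/OX/X./XO]+0* (2,1)[OX/O./XX/XO]+0
p3 O@[OX/OX/X./XO]: (2,1)[OX/OX/XO/XO]+0*
p4 X@[OX/OX/XO/XO] terminal +0; root [.X/O./X./XO] d12

O winning at [.X/O./X./XO]: False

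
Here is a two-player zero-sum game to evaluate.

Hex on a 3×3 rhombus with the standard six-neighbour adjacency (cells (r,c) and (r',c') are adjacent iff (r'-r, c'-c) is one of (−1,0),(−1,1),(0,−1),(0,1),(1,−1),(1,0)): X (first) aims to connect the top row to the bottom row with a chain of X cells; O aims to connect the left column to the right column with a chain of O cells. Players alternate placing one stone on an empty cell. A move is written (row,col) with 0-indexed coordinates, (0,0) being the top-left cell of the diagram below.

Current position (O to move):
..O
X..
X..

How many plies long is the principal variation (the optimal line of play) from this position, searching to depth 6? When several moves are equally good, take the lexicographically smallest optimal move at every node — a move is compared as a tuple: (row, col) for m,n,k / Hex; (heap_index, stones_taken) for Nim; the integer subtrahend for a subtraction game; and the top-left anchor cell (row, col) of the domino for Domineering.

ply 1, O at ..O/X../X.. | (0,0)=-1→O.O/X../X..*; (0,1)=-1→.OO/X../X..; (1,1)=-1→..O/XO./X..; (1,2)=-1→..O/X.O/X..; (2,1)=-1→..O/X../XO.; (2,2)=-1→..O/X../X.O
ply 2, X at O.O/X../X.. | (0,1)=+1→OXO/X../X..*; (1,1)=-1→O.O/XX./X..; (1,2)=-1→O.O/X.X/X..; (2,1)=-1→O.O/X../XX.; (2,2)=-1→O.O/X../X.X
ply 3: OXO/X../X.. is terminal -1 (O); from ..O/X../X.. depth 6

PV length from [..O/X../X..]: 2 plies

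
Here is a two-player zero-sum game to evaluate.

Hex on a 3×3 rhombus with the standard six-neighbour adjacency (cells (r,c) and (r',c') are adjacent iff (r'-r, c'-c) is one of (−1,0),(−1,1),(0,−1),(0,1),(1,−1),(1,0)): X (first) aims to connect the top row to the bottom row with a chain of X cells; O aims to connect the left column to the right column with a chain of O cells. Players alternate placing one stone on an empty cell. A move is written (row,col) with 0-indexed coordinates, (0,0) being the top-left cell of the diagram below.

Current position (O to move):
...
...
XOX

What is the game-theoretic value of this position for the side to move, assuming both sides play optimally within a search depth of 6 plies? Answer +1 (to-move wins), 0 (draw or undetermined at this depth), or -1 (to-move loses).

ply 1, O at .../.../XOX | (0,0)=-1→O../.../XOX*; (0,1)=-1→.O./.../XOX; (0,2)=-1→..O/.../XOX; (1,0)=-1→.../O../XOX; (1,1)=-1→.../.O./XOX; (1,2)=-1→.../..O/XOX
ply 2, X at O../.../XOX | (0,1)=+1→OX./.../XOX*; (0,2)=+1→O.X/.../XOX; (1,0)=+1→O../X../XOX; (1,1)=+1→O../.X./XOX; (1,2)=+1→O../..X/XOX
ply 3, O at OX./.../XOX | (0,2)=-1→OXO/.../XOX*; (1,0)=-1→OX./O../XOX; (1,1)=-1→OX./.O./XOX; (1,2)=-1→OX./..O/XOX
ply 4, X at OXO/.../XOX | (1,0)=+1→OXO/X../XOX*; (1,1)=+1→OXO/.X./XOX; (1,2)=+1→OXO/..X/XOX
ply 5: OXO/X../XOX is terminal -1 (O); from .../.../XOX depth 6

value(.../.../XOX, O) = -1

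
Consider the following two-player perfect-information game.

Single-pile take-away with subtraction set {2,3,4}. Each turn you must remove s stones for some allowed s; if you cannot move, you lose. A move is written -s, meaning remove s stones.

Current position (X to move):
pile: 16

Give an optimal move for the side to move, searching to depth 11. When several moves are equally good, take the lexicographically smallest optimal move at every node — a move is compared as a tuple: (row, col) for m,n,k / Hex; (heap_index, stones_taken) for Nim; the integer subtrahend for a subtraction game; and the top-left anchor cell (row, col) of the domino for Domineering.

p1 X@[16]: -2[14]-1 -3[13]+1* -4[12]+1
p2 O@[13]: -2[11]-1* -3[10]-1 -4[9]-1
p3 X@[11]: -2[9]-1 -3[8]-1 -4[7]+1*
p4 O@[7]: -2[5]-1* -3[4]-1 -4[3]-1
p5 X@[5]: -2[3]-1 -3[2]-1 -4[1]+1*
p6 O@[1] terminal -1; root [16] d11

X's best at [16]: -3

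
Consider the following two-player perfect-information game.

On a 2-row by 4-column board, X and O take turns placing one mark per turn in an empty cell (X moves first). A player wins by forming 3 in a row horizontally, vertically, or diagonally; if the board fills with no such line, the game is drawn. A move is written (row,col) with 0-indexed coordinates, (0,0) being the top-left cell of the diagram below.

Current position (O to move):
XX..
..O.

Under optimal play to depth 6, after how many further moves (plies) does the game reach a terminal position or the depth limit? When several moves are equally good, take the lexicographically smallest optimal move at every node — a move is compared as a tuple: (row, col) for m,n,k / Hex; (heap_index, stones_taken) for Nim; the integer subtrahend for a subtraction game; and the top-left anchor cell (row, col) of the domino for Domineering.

p1 O@[XX../..O.]: (0,2)[XXO./..O.]+0* (0,3)[XX.O/..O.]-1 (1,0)[XX../O.O.]-1 (1,1)[XX../.OO.]-1 (1,3)[XX../..OO]-1
p2 X@[XXO./..O.]: (0,3)[XXOX/..O.]-1 (1,0)[XXO./X.O.]+0* (1,1)[XXO./.XO.]+0 (1,3)[XXO./..OX]+0
p3 O@[XXO./X.O.]: (0,3)[XXOO/X.O.]+0* (1,1)[XXO./XOO.]+0 (1,3)[XXO./X.OO]+0
p4 X@[XXOO/X.O.]: (1,1)[XXOO/XXO.]+0* (1,3)[XXOO/X.OX]+0
p5 O@[XXOO/XXO.]: (1,3)[XXOO/XXOO]+0*
p6 X@[XXOO/XXOO] terminal +0; root [XX../..O.] d6

PV length from [XX../..O.]: 5 plies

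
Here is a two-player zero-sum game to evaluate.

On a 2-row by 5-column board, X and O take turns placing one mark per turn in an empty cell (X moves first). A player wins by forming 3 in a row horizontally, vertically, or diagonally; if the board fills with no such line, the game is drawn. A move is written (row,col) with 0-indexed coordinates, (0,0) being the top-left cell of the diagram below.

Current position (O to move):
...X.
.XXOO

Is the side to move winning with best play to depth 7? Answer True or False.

O winning at [...X./.XXOO]: False

ply 1, O at ...X./.XXOO | (0,0)=-1→O..X./.XXOO*; (0,1)=-1→.O.X./.XXOO; (0,2)=-1→..OX./.XXOO; (0,4)=-1→...XO/.XXOO; (1,0)=-1→...X./OXXOO
ply 2, X at O..X./.XXOO | (0,1)=+1→OX.X./.XXOO*; (0,2)=+1→O.XX./.XXOO; (0,4)=+1→O..XX/.XXOO; (1,0)=+1→O..X./XXXOO
ply 3, O at OX.X./.XXOO | (0,2)=-1→OXOX./.XXOO*; (0,4)=-1→OX.XO/.XXOO; (1,0)=-1→OX.X./OXXOO
ply 4, X at OXOX./.XXOO | (0,4)=+0→OXOXX/.XXOO; (1,0)=+1→OXOX./XXXOO*
ply 5: OXOX./XXXOO is terminal -1 (O); from ...X./.XXOO depth 7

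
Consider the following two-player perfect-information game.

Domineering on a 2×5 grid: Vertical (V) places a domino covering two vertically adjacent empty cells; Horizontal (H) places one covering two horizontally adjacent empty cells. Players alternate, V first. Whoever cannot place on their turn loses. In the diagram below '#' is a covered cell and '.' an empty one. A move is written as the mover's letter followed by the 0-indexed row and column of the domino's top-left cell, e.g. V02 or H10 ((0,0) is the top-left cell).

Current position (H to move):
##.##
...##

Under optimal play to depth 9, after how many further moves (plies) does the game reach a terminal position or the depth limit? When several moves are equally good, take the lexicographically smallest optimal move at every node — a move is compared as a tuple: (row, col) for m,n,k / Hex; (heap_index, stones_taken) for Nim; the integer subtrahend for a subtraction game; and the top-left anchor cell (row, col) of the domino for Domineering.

[##.##/...##] H move#1: H10:-1/##.##/##.##, H11:+1/##.##/.####*
[##.##/.####] end (terminal -1, V#2); searched ##.##/...## to 9

PV length from [##.##/...##]: 1 ply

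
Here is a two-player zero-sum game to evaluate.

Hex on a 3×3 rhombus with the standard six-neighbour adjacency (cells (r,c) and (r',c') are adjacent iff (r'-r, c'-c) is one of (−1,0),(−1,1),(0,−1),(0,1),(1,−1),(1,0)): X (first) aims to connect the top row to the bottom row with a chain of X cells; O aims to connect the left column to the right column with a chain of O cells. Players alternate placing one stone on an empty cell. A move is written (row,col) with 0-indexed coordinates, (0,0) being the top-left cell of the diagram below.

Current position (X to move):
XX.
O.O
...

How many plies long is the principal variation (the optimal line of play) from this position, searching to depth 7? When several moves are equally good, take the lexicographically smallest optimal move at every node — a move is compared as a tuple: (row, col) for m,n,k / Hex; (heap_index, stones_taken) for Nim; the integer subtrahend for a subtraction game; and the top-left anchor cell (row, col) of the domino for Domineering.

p1 X@[XX./O.O/...]: (0,2)[XXX/O.O/...]-1 (1,1)[XX./OXO/...]+1* (2,0)[XX./O.O/X..]-1 (2,1)[XX./O.O/.X.]-1 (2,2)[XX./O.O/..X]-1
p2 O@[XX./OXO/...]: (0,2)[XXO/OXO/...]-1* (2,0)[XX./OXO/O..]-1 (2,1)[XX./OXO/.O.]-1 (2,2)[XX./OXO/..O]-1
p3 X@[XXO/OXO/...]: (2,0)[XXO/OXO/X..]+1* (2,1)[XXO/OXO/.X.]+1 (2,2)[XXO/OXO/..X]+1
p4 O@[XXO/OXO/X..] terminal -1; root [XX./O.O/...] d7

PV length from [XX./O.O/...]: 3 plies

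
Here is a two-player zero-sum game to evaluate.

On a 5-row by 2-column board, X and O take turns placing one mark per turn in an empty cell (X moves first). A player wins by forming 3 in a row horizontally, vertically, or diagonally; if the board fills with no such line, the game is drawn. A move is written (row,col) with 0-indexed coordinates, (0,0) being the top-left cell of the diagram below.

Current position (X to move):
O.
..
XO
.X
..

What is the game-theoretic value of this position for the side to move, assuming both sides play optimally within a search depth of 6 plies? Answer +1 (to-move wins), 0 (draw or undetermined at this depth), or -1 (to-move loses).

value(O./../XO/.X/.., X) = +1

[O./../XO/.X/..] X move#1: (0,1):+0/OX/../XO/.X/.., (1,0):+0/O./X./XO/.X/.., (1,1):+0/O./.X/XO/.X/.., (3,0):+1/O./../XO/XX/..*, (4,0):+0/O./../XO/.X/X., (4,1):+0/O./../XO/.X/.X
[O./../XO/XX/..] O move#2: (0,1):-1/OO/../XO/XX/..*, (1,0):-1/O./O./XO/XX/.., (1,1):-1/O./.O/XO/XX/.., (4,0):-1/O./../XO/XX/O., (4,1):-1/O./../XO/XX/.O
[OO/../XO/XX/..] X move#3: (1,0):+1/OO/X./XO/XX/..*, (1,1):+1/OO/.X/XO/XX/.., (4,0):+1/OO/../XO/XX/X., (4,1):-1/OO/../XO/XX/.X
[OO/X./XO/XX/..] end (terminal -1, O#4); searched O./../XO/.X/.. to 6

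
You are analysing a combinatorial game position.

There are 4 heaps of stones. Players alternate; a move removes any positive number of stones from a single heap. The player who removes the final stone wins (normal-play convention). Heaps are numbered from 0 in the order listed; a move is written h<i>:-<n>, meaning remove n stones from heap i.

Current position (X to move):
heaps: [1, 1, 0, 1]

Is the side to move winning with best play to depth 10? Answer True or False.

[(1,1,0,1)] X move#1: h0:-1:+1/(0,1,0,1)*, h1:-1:+1/(1,0,0,1), h3:-1:+1/(1,1,0,0)
[(0,1,0,1)] O move#2: h1:-1:-1/(0,0,0,1)*, h3:-1:-1/(0,1,0,0)
[(0,0,0,1)] X move#3: h3:-1:+1/(0,0,0,0)*
[(0,0,0,0)] end (terminal -1, O#4); searched (1,1,0,1) to 10

X winning at [(1,1,0,1)]: True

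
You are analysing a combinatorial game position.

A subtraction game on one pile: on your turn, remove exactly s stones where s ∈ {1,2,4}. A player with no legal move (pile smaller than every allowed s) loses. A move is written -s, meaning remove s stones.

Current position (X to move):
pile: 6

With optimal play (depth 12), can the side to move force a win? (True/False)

p1 X@[6]: -1[5]-1* -2[4]-1 -4[2]-1
p2 O@[5]: -1[4]-1 -2[3]+1* -4[1]-1
p3 X@[3]: -1[2]-1* -2[1]-1
p4 O@[2]: -1[1]-1 -2[0]+1*
p5 X@[0] terminal -1; root [6] d12

X winning at [6]: False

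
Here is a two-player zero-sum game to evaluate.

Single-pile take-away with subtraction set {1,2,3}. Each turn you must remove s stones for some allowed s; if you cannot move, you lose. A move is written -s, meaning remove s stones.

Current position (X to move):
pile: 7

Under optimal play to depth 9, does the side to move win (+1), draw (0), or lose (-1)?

value(7, X) = +1

p1 X@[7]: -1[6]-1 -2[5]-1 -3[4]+1*
p2 O@[4]: -1[3]-1* -2[2]-1 -3[1]-1
p3 X@[3]: -1[2]-1 -2[1]-1 -3[0]+1*
p4 O@[0] terminal -1; root [7] d9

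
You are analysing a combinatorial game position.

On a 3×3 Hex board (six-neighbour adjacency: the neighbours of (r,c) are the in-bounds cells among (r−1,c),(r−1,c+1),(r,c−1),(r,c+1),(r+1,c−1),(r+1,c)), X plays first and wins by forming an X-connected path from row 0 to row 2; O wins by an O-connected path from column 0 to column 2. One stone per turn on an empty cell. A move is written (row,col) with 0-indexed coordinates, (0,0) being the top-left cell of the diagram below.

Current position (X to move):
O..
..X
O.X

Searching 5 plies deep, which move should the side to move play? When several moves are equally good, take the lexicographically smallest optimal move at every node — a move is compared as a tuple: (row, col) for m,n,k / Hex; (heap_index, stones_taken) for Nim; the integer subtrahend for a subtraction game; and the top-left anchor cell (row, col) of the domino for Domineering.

p1 X@[O../..X/O.X]: (0,1)[OX./..X/O.X]+1* (0,2)[O.X/..X/O.X]+1 (1,0)[O../X.X/O.X]-1 (1,1)[O../.XX/O.X]+1 (2,1)[O../..X/OXX]-1
p2 O@[OX./..X/O.X]: (0,2)[OXO/..X/O.X]-1* (1,0)[OX./O.X/O.X]-1 (1,1)[OX./.OX/O.X]-1 (2,1)[OX./..X/OOX]-1
p3 X@[OXO/..X/O.X]: (1,0)[OXO/X.X/O.X]-1 (1,1)[OXO/.XX/O.X]+1* (2,1)[OXO/..X/OXX]-1
p4 O@[OXO/.XX/O.X] terminal -1; root [O../..X/O.X] d5

X's best at [O../..X/O.X]: (0,1)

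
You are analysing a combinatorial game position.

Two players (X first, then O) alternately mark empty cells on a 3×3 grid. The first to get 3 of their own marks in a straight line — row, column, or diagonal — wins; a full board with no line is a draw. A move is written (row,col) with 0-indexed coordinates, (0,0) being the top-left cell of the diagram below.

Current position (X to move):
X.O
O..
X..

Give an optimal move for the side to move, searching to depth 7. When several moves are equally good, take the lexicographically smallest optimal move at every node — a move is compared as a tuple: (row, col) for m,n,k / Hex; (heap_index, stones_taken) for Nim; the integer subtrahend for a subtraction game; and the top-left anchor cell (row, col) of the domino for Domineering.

[X.O/O../X..] X move#1: (0,1):-1/XXO/O../X.., (1,1):+0/X.O/OX./X.., (1,2):+0/X.O/O.X/X.., (2,1):+0/X.O/O../XX., (2,2):+1/X.O/O../X.X*
[X.O/O../X.X] O move#2: (0,1):-1/XOO/O../X.X*, (1,1):-1/X.O/OO./X.X, (1,2):-1/X.O/O.O/X.X, (2,1):-1/X.O/O../XOX
[XOO/O../X.X] X move#3: (1,1):+1/XOO/OX./X.X*, (1,2):+1/XOO/O.X/X.X, (2,1):+1/XOO/O../XXX
[XOO/OX./X.X] end (terminal -1, O#4); searched X.O/O../X.. to 7

X's best at [X.O/O../X..]: (2,2)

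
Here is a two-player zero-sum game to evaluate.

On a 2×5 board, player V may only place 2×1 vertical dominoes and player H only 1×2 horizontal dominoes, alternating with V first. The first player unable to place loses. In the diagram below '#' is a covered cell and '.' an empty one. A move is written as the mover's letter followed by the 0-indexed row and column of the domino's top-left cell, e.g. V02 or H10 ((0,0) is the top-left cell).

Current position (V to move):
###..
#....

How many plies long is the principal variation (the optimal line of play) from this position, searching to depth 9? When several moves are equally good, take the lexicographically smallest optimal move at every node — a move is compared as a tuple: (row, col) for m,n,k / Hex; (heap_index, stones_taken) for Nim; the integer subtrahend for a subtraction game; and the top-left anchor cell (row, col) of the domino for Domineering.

p1 V@[###../#....]: V03[####./#..#.]+1* V04[###.#/#...#]-1
p2 H@[####./#..#.]: H11[####./####.]-1*
p3 V@[####./####.]: V04[#####/#####]+1*
p4 H@[#####/#####] terminal -1; root [###../#....] d9

PV length from [###../#....]: 3 plies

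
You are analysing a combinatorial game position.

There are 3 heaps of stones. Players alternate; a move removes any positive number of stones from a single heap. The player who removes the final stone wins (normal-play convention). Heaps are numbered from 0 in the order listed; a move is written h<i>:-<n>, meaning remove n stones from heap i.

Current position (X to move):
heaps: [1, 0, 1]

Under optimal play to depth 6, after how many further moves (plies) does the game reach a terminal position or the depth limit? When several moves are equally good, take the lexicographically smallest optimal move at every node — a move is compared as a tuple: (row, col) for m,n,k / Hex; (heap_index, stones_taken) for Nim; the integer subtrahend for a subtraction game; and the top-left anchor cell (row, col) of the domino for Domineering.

PV length from [(1,0,1)]: 2 plies

p1 X@[(1,0,1)]: h0:-1[(0,0,1)]-1* h2:-1[(1,0,0)]-1
p2 O@[(0,0,1)]: h2:-1[(0,0,0)]+1*
p3 X@[(0,0,0)] terminal -1; root [(1,0,1)] d6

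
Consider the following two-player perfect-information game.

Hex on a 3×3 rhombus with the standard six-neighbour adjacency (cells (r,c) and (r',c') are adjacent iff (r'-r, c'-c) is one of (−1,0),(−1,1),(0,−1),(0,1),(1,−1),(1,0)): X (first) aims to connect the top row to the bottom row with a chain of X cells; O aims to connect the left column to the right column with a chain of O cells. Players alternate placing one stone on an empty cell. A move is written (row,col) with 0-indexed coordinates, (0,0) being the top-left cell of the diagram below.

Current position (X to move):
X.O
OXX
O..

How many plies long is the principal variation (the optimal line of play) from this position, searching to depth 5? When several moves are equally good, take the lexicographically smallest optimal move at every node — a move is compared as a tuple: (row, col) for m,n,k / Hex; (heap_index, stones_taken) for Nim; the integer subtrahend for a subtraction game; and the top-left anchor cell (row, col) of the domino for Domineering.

ply 1, X at X.O/OXX/O.. | (0,1)=+1→XXO/OXX/O..*; (2,1)=-1→X.O/OXX/OX.; (2,2)=-1→X.O/OXX/O.X
ply 2, O at XXO/OXX/O.. | (2,1)=-1→XXO/OXX/OO.*; (2,2)=-1→XXO/OXX/O.O
ply 3, X at XXO/OXX/OO. | (2,2)=+1→XXO/OXX/OOX*
ply 4: XXO/OXX/OOX is terminal -1 (O); from X.O/OXX/O.. depth 5

PV length from [X.O/OXX/O..]: 3 plies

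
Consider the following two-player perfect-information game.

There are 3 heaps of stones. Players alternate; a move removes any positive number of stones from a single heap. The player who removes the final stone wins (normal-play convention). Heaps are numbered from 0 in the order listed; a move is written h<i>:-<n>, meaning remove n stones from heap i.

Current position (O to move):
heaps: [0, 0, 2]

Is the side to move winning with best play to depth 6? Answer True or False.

ply 1, O at (0,0,2) | h2:-1=-1→(0,0,1); h2:-2=+1→(0,0,0)*
ply 2: (0,0,0) is terminal -1 (X); from (0,0,2) depth 6

O winning at [(0,0,2)]: True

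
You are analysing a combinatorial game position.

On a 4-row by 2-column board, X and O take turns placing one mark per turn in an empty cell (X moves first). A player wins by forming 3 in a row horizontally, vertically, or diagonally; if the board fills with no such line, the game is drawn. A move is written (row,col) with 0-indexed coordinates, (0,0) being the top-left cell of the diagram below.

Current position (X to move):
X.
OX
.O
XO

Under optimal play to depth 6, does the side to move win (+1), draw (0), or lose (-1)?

p1 X@[X./OX/.O/XO]: (0,1)[XX/OX/.O/XO]+0* (2,0)[X./OX/XO/XO]+0
p2 O@[XX/OX/.O/XO]: (2,0)[XX/OX/OO/XO]+0*
p3 X@[XX/OX/OO/XO] terminal +0; root [X./OX/.O/XO] d6

value(X./OX/.O/XO, X) = 0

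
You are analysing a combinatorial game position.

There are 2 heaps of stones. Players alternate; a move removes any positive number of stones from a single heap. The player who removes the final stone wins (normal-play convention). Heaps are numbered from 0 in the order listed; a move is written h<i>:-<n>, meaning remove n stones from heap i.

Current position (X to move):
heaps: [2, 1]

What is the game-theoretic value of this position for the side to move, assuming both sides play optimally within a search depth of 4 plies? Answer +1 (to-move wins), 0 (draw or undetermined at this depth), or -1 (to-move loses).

value((2,1), X) = +1

ply 1, X at (2,1) | h0:-1=+1→(1,1)*; h0:-2=-1→(0,1); h1:-1=-1→(2,0)
ply 2, O at (1,1) | h0:-1=-1→(0,1)*; h1:-1=-1→(1,0)
ply 3, X at (0,1) | h1:-1=+1→(0,0)*
ply 4: (0,0) is terminal -1 (O); from (2,1) depth 4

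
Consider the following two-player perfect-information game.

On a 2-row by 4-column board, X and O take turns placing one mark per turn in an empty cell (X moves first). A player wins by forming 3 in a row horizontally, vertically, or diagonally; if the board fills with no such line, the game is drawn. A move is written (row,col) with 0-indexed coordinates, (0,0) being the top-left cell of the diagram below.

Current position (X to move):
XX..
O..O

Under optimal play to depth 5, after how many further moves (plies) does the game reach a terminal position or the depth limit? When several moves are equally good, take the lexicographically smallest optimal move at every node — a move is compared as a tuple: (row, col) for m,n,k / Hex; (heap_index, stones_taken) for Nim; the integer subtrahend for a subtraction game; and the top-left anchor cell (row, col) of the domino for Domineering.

PV length from [XX../O..O]: 1 ply

ply 1, X at XX../O..O | (0,2)=+1→XXX./O..O*; (0,3)=+0→XX.X/O..O; (1,1)=+0→XX../OX.O; (1,2)=+0→XX../O.XO
ply 2: XXX./O..O is terminal -1 (O); from XX../O..O depth 5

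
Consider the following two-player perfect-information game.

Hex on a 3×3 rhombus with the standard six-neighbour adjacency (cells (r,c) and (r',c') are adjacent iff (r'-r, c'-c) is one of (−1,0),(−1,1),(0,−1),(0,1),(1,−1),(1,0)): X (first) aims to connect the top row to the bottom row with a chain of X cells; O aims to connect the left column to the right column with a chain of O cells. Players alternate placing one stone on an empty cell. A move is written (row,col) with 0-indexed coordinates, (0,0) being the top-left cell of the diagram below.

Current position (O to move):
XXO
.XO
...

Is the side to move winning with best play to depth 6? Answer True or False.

O winning at [XXO/.XO/...]: False

[XXO/.XO/...] O move#1: (1,0):-1/XXO/OXO/...*, (2,0):-1/XXO/.XO/O.., (2,1):-1/XXO/.XO/.O., (2,2):-1/XXO/.XO/..O
[XXO/OXO/...] X move#2: (2,0):+1/XXO/OXO/X..*, (2,1):+1/XXO/OXO/.X., (2,2):+1/XXO/OXO/..X
[XXO/OXO/X..] end (terminal -1, O#3); searched XXO/.XO/... to 6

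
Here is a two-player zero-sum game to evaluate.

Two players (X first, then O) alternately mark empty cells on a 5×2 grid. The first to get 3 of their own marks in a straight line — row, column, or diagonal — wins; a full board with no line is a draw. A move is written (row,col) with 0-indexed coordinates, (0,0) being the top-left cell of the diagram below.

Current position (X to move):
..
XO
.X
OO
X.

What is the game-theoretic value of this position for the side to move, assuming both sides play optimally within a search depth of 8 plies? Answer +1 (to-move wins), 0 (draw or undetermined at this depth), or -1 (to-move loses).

value(../XO/.X/OO/X., X) = 0

ply 1, X at ../XO/.X/OO/X. | (0,0)=+0→X./XO/.X/OO/X.*; (0,1)=+0→.X/XO/.X/OO/X.; (2,0)=+0→../XO/XX/OO/X.; (4,1)=+0→../XO/.X/OO/XX
ply 2, O at X./XO/.X/OO/X. | (0,1)=-1→XO/XO/.X/OO/X.; (2,0)=+0→X./XO/OX/OO/X.*; (4,1)=-1→X./XO/.X/OO/XO
ply 3, X at X./XO/OX/OO/X. | (0,1)=+0→XX/XO/OX/OO/X.*; (4,1)=+0→X./XO/OX/OO/XX
ply 4, O at XX/XO/OX/OO/X. | (4,1)=+0→XX/XO/OX/OO/XO*
ply 5: XX/XO/OX/OO/XO is terminal +0 (X); from ../XO/.X/OO/X. depth 8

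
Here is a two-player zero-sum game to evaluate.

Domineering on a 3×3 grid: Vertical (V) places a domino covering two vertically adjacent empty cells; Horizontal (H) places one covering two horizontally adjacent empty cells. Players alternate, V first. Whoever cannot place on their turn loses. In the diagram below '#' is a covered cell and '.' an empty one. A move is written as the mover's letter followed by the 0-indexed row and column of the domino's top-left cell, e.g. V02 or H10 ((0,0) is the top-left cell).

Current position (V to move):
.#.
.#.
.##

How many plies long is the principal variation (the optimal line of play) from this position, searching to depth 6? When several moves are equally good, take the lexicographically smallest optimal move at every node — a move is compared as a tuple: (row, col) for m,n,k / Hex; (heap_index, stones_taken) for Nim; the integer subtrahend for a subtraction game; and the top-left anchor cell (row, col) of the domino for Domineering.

p1 V@[.#./.#./.##]: V00[##./##./.##]+1* V02[.##/.##/.##]+1 V10[.#./##./###]+1
p2 H@[##./##./.##] terminal -1; root [.#./.#./.##] d6

PV length from [.#./.#./.##]: 1 ply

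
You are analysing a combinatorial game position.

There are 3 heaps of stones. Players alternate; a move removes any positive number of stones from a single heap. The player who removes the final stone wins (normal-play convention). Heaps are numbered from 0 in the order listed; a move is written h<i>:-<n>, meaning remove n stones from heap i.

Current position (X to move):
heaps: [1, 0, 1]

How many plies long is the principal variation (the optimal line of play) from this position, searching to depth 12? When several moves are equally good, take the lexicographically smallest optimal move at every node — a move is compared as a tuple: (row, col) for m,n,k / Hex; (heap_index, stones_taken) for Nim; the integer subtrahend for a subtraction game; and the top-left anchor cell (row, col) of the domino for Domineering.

PV length from [(1,0,1)]: 2 plies

[(1,0,1)] X move#1: h0:-1:-1/(0,0,1)*, h2:-1:-1/(1,0,0)
[(0,0,1)] O move#2: h2:-1:+1/(0,0,0)*
[(0,0,0)] end (terminal -1, X#3); searched (1,0,1) to 12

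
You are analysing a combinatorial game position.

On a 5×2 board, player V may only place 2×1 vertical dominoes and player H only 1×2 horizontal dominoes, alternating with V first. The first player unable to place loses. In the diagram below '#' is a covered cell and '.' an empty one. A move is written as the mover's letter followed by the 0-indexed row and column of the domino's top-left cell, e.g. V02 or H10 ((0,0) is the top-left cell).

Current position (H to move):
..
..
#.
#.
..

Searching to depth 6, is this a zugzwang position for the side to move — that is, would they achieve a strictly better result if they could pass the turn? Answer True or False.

p1 H@[../../#./#./..]: H00[##/../#./#./..]+1* H10[../##/#./#./..]+1 H40[../../#./#./##]-1
p2 V@[##/../#./#./..]: V11[##/.#/##/#./..]-1* V21[##/../##/##/..]-1 V31[##/../#./##/.#]-1
p3 H@[##/.#/##/#./..]: H40[##/.#/##/#./##]+1*
p4 V@[##/.#/##/#./##] terminal -1; root [../../#./#./..] d6
pass branch (V moves first from the same position):
  | p1 V@[../../#./#./..]: V00[#./#./#./#./..]+1* V01[.#/.#/#./#./..]+1 V11[../.#/##/#./..]+1 V21[../../##/##/..]-1 V31[../../#./##/.#]-1
  | p2 H@[#./#./#./#./..]: H40[#./#./#./#./##]-1*
  | p3 V@[#./#./#./#./##]: V01[##/##/#./#./##]+1* V11[#./##/##/#./##]+1 V21[#./#./##/##/##]+1
  | p4 H@[##/##/#./#./##] terminal -1; root [../../#./#./..] d6
H moving scores +1; H passing scores -1

zugzwang(../../#./#./.., H) = False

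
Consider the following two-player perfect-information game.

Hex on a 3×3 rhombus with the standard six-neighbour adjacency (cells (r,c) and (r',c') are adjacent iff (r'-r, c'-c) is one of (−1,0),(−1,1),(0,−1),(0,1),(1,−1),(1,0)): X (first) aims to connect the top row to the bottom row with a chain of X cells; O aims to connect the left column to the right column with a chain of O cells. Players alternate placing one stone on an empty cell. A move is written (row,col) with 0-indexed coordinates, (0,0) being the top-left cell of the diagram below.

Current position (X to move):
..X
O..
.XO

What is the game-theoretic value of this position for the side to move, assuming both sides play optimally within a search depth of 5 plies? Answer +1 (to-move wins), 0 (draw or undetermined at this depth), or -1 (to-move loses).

value(..X/O../.XO, X) = +1

[..X/O../.XO] X move#1: (0,0):+1/X.X/O../.XO*, (0,1):+1/.XX/O../.XO, (1,1):+1/..X/OX./.XO, (1,2):+1/..X/O.X/.XO, (2,0):+1/..X/O../XXO
[X.X/O../.XO] O move#2: (0,1):-1/XOX/O../.XO*, (1,1):-1/X.X/OO./.XO, (1,2):-1/X.X/O.O/.XO, (2,0):-1/X.X/O../OXO
[XOX/O../.XO] X move#3: (1,1):+1/XOX/OX./.XO*, (1,2):+1/XOX/O.X/.XO, (2,0):+1/XOX/O../XXO
[XOX/OX./.XO] end (terminal -1, O#4); searched ..X/O../.XO to 5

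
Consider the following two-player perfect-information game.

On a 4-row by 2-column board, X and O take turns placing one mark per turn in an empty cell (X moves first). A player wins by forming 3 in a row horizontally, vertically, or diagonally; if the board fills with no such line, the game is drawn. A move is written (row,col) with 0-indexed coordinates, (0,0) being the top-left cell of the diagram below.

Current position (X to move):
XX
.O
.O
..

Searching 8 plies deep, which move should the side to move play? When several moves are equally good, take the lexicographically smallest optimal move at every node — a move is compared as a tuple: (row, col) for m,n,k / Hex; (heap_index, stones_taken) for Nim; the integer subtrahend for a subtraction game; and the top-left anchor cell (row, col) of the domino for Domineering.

X's best at [XX/.O/.O/..]: (3,1)

p1 X@[XX/.O/.O/..]: (1,0)[XX/XO/.O/..]-1 (2,0)[XX/.O/XO/..]-1 (3,0)[XX/.O/.O/X.]-1 (3,1)[XX/.O/.O/.X]+0*
p2 O@[XX/.O/.O/.X]: (1,0)[XX/OO/.O/.X]+0* (2,0)[XX/.O/OO/.X]+0 (3,0)[XX/.O/.O/OX]+0
p3 X@[XX/OO/.O/.X]: (2,0)[XX/OO/XO/.X]+0* (3,0)[XX/OO/.O/XX]+0
p4 O@[XX/OO/XO/.X]: (3,0)[XX/OO/XO/OX]+0*
p5 X@[XX/OO/XO/OX] terminal +0; root [XX/.O/.O/..] d8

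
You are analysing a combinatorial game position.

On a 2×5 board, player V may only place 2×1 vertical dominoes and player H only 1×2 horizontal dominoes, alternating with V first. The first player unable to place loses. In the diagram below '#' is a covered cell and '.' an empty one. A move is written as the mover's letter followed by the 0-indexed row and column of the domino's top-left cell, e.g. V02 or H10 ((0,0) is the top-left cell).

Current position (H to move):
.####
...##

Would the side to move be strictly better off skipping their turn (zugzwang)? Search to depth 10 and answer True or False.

zugzwang(.####/...##, H) = False

[.####/...##] H move#1: H10:+1/.####/##.##*, H11:-1/.####/.####
[.####/##.##] end (terminal -1, V#2); searched .####/...## to 10
pass branch (V moves first from the same position):
  | [.####/...##] V move#1: V00:-1/#####/#..##*
  | [#####/#..##] H move#2: H11:+1/#####/#####*
  | [#####/#####] end (terminal -1, V#3); searched .####/...## to 10
H moving scores +1; H passing scores +1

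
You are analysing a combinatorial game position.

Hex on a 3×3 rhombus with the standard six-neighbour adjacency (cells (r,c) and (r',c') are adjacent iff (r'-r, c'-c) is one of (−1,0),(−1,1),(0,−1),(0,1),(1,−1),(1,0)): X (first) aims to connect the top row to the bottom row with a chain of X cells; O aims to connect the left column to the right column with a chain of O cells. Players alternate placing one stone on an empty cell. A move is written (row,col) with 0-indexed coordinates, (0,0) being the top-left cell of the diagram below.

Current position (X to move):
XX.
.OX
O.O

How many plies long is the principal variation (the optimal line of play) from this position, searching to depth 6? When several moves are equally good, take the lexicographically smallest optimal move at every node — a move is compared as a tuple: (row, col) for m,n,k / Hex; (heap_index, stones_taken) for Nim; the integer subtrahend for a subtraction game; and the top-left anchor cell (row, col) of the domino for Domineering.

PV length from [XX./.OX/O.O]: 2 plies

[XX./.OX/O.O] X move#1: (0,2):-1/XXX/.OX/O.O*, (1,0):-1/XX./XOX/O.O, (2,1):-1/XX./.OX/OXO
[XXX/.OX/O.O] O move#2: (1,0):-1/XXX/OOX/O.O, (2,1):+1/XXX/.OX/OOO*
[XXX/.OX/OOO] end (terminal -1, X#3); searched XX./.OX/O.O to 6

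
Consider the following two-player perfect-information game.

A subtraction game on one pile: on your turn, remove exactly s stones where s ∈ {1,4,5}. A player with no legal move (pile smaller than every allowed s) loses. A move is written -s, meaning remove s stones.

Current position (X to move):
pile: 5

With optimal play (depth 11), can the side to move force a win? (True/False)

X winning at [5]: True

ply 1, X at 5 | -1=-1→4; -4=-1→1; -5=+1→0*
ply 2: 0 is terminal -1 (O); from 5 depth 11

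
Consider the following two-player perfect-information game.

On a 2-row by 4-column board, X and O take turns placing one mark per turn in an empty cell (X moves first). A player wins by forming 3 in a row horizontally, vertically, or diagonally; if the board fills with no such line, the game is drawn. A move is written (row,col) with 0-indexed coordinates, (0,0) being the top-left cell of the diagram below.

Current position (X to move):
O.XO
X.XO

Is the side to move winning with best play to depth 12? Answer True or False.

p1 X@[O.XO/X.XO]: (0,1)[OXXO/X.XO]+0 (1,1)[O.XO/XXXO]+1*
p2 O@[O.XO/XXXO] terminal -1; root [O.XO/X.XO] d12

X winning at [O.XO/X.XO]: True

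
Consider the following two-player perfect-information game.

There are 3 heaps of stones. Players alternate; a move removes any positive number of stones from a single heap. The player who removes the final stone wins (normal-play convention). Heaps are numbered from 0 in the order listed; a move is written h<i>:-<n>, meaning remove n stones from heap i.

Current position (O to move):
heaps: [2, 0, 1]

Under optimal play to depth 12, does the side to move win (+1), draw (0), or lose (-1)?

value((2,0,1), O) = +1

ply 1, O at (2,0,1) | h0:-1=+1→(1,0,1)*; h0:-2=-1→(0,0,1); h2:-1=-1→(2,0,0)
ply 2, X at (1,0,1) | h0:-1=-1→(0,0,1)*; h2:-1=-1→(1,0,0)
ply 3, O at (0,0,1) | h2:-1=+1→(0,0,0)*
ply 4: (0,0,0) is terminal -1 (X); from (2,0,1) depth 12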